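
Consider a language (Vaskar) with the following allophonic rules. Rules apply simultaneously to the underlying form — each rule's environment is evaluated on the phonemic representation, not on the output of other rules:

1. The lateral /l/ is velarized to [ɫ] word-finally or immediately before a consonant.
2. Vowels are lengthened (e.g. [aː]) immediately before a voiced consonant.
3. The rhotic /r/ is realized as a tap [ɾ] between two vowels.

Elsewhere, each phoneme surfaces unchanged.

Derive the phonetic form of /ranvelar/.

[raːnveːlaːr]

/r/ (word-initial) fails the environment for rule 3, so it stays [r].
/a/ (between /r/ and /n/) occurs before a voiced consonant → [aː] by rule 2.
/n/ (between /a/ and /v/) is unaffected → [n].
/v/ — not in any rule's target class → [v].
/e/ (between /v/ and /l/): before a voiced consonant, so rule 2 applies → [eː].
/l/ (between /e/ and /a/) fails the environment for rule 1, so it stays [l].
/a/ meets the environment for rule 2 (before a voiced consonant) → [aː].
/r/ (word-final) is in the target of rule 3 but the environment (between two vowels) is not met → [r].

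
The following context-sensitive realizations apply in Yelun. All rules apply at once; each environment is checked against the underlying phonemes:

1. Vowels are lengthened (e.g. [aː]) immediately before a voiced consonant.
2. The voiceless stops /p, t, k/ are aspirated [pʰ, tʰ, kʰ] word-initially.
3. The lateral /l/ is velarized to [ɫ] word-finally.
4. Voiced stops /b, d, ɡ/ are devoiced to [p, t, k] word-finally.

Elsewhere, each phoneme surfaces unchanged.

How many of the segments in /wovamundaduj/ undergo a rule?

Segments that undergo a rule: /o/ → [oː] (rule 1); /a/ → [aː] (rule 1); /u/ → [uː] (rule 1); /a/ → [aː] (rule 1); /u/ → [uː] (rule 1).
All other segments surface unchanged.

5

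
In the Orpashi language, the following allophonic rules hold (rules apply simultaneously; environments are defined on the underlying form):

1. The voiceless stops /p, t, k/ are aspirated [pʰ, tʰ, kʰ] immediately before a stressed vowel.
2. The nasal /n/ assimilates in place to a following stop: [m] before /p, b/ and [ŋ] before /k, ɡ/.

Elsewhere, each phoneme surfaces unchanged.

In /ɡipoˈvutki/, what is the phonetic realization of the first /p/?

[p]

/p/ — between /i/ and /o/; rule 1 does not apply here → [p].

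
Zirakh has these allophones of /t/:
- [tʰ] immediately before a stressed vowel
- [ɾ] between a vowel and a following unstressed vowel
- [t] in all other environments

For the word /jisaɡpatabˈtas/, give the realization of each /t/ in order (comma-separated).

[ɾ], [tʰ]

Occurrence 1 (position 8): between a vowel and an unstressed vowel → [ɾ].
Occurrence 2 (position 11): immediately before a stressed vowel → [tʰ].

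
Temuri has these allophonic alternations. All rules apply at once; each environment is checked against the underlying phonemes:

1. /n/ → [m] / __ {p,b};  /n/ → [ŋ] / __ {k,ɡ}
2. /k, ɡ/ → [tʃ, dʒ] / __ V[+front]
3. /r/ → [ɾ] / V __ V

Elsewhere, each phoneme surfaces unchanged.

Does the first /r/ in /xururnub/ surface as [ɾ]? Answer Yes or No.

Yes

/r/ — between /u/ and /u/, between two vowels — surfaces as [ɾ] (rule 3).
The actual realization is [ɾ], which matches [ɾ].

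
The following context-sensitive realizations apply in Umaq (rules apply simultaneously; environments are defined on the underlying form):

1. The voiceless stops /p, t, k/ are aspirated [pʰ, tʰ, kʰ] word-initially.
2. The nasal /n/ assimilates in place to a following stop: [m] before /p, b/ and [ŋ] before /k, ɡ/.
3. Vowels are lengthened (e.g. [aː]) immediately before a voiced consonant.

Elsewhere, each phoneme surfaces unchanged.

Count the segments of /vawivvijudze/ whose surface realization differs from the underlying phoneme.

4

Segments that undergo a rule: /a/ → [aː] (rule 3); /i/ → [iː] (rule 3); /i/ → [iː] (rule 3); /u/ → [uː] (rule 3).
All other segments surface unchanged.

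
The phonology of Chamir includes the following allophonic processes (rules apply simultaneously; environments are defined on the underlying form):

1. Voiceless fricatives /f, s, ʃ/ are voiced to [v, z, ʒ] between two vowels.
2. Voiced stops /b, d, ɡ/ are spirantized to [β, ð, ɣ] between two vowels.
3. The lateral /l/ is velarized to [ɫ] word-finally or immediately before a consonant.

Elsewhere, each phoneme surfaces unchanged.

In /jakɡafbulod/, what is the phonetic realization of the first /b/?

[b]

/b/ (between /f/ and /u/): rule 2 targets it, but not between two vowels → unchanged [b].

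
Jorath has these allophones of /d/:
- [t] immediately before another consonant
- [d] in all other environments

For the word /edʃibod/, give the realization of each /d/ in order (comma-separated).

[t], [d]

Occurrence 1 (position 2): immediately before another consonant → [t].
Occurrence 2 (position 7): no conditioning environment matches → elsewhere allophone [d].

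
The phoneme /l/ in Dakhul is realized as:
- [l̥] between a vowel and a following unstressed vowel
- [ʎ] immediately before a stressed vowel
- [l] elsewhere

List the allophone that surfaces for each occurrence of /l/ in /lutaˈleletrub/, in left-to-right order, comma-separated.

Occurrence 1 (position 1): no conditioning environment matches → elsewhere allophone [l].
Occurrence 2 (position 5): immediately before a stressed vowel → [ʎ].
Occurrence 3 (position 7): between a vowel and a following unstressed vowel → [l̥].

[l], [ʎ], [l̥]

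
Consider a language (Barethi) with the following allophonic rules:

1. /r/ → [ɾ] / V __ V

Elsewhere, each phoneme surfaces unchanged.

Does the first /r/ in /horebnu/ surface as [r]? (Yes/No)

No

/r/ — between /o/ and /e/, between two vowels — surfaces as [ɾ] (rule 1).
The actual realization is [ɾ], not [r].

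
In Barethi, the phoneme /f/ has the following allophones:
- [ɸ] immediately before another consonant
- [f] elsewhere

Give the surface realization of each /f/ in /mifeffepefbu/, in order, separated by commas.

[f], [ɸ], [f], [ɸ]

Occurrence 1 (position 3): no conditioning environment matches → elsewhere allophone [f].
Occurrence 2 (position 5): immediately before another consonant → [ɸ].
Occurrence 3 (position 6): no conditioning environment matches → elsewhere allophone [f].
Occurrence 4 (position 10): immediately before another consonant → [ɸ].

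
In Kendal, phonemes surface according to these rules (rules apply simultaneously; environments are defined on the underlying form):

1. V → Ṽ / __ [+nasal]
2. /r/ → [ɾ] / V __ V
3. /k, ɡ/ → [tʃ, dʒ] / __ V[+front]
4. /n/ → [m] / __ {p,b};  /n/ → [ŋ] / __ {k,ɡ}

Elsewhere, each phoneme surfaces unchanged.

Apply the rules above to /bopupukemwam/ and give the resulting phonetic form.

[bopuputʃẽmwãm]

/b/ (word-initial) is unaffected → [b].
/o/ (between /b/ and /p/) is in the target of rule 1 but the environment (before a nasal consonant) is not met → [o].
/p/ — not in any rule's target class → [p].
/u/ (between /p/ and /p/) is in the target of rule 1 but the environment (before a nasal consonant) is not met → [u].
/p/ stays [p].
/u/ (between /p/ and /k/) is in the target of rule 1 but the environment (before a nasal consonant) is not met → [u].
Rule 3 applies to /k/ (between /u/ and /e/: before a front vowel) → [tʃ].
/e/ meets the environment for rule 1 (before a nasal consonant) → [ẽ].
/m/ — not in any rule's target class → [m].
/w/ (between /m/ and /a/): no rule targets it → [w].
/a/ (between /w/ and /m/): before a nasal consonant, so rule 1 applies → [ã].
/m/ (word-final): no rule targets it → [m].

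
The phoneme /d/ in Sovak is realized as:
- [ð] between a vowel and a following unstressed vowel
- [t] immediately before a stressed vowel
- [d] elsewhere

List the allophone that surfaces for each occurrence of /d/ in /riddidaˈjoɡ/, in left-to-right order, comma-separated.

Occurrence 1 (position 3): no conditioning environment matches → elsewhere allophone [d].
Occurrence 2 (position 4): no conditioning environment matches → elsewhere allophone [d].
Occurrence 3 (position 6): between a vowel and a following unstressed vowel → [ð].

[d], [d], [ð]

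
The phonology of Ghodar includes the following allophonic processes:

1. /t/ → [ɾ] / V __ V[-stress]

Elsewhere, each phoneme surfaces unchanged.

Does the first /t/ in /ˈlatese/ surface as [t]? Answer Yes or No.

/t/ (between /a/ and /e/): between a vowel and a following unstressed vowel, so rule 1 applies → [ɾ].
The actual realization is [ɾ], not [t].

No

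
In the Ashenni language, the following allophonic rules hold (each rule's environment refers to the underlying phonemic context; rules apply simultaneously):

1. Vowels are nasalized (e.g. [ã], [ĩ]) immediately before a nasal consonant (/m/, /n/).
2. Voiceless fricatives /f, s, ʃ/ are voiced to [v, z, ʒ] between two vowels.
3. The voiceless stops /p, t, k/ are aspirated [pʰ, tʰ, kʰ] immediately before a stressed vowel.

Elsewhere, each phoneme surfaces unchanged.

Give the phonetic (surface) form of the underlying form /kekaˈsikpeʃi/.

[kekaˈzikpeʒi]

/k/ (word-initial) is in the target of rule 3 but the environment (immediately before a stressed vowel) is not met → [k].
/e/ — between /k/ and /k/; rule 1 does not apply here → [e].
/k/ — between /e/ and /a/; rule 3 does not apply here → [k].
/a/ (between /k/ and /s/) is in the target of rule 1 but the environment (before a nasal consonant) is not met → [a].
/s/ (between /a/ and /i/) occurs between two vowels → [z] by rule 2.
/i/ — between /s/ and /k/; rule 1 does not apply here → [i].
/k/ — between /i/ and /p/; rule 3 does not apply here → [k].
/p/ — between /k/ and /e/; rule 3 does not apply here → [p].
/e/ (between /p/ and /ʃ/): rule 1 targets it, but not before a nasal consonant → unchanged [e].
/ʃ/ (between /e/ and /i/): between two vowels, so rule 2 applies → [ʒ].
/i/ (word-final) is in the target of rule 1 but the environment (before a nasal consonant) is not met → [i].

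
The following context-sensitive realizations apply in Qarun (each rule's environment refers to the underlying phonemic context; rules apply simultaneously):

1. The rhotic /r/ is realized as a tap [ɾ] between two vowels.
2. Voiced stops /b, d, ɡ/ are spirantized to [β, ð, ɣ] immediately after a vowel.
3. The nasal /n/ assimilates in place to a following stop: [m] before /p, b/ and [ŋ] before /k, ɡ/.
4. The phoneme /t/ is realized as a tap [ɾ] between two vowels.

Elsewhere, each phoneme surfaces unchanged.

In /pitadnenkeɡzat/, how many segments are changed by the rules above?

4

Segments that undergo a rule: /t/ → [ɾ] (rule 4); /d/ → [ð] (rule 2); /n/ → [ŋ] (rule 3); /ɡ/ → [ɣ] (rule 2).
All other segments surface unchanged.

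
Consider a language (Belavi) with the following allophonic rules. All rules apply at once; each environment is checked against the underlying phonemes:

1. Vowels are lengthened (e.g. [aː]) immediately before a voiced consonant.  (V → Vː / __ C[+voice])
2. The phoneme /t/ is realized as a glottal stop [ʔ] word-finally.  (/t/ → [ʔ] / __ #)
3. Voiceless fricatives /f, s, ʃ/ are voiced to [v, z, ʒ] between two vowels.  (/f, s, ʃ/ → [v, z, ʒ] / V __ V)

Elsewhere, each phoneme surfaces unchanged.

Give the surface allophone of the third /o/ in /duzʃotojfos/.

/o/ — between /f/ and /s/; rule 1 does not apply here → [o].

[o]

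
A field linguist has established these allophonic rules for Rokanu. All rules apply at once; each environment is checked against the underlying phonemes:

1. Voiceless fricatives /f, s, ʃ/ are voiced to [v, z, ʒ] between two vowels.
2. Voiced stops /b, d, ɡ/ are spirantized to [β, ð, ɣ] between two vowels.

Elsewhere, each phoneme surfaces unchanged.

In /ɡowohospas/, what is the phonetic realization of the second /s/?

[s]

/s/ — word-final; rule 1 does not apply here → [s].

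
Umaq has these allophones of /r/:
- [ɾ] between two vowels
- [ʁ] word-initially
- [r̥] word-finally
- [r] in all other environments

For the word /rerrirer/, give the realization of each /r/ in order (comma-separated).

[ʁ], [r], [r], [ɾ], [r̥]

Occurrence 1 (position 1): word-initially → [ʁ].
Occurrence 2 (position 3): no conditioning environment matches → elsewhere allophone [r].
Occurrence 3 (position 4): no conditioning environment matches → elsewhere allophone [r].
Occurrence 4 (position 6): between two vowels → [ɾ].
Occurrence 5 (position 8): word-finally → [r̥].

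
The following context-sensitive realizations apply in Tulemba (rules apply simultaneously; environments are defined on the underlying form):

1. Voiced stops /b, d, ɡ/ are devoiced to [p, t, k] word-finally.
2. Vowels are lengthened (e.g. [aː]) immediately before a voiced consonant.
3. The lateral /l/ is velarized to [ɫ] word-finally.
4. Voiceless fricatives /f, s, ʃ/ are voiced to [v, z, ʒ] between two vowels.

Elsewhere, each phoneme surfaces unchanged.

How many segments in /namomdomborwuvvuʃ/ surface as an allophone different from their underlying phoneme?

5

Segments that undergo a rule: /a/ → [aː] (rule 2); /o/ → [oː] (rule 2); /o/ → [oː] (rule 2); /o/ → [oː] (rule 2); /u/ → [uː] (rule 2).
All other segments surface unchanged.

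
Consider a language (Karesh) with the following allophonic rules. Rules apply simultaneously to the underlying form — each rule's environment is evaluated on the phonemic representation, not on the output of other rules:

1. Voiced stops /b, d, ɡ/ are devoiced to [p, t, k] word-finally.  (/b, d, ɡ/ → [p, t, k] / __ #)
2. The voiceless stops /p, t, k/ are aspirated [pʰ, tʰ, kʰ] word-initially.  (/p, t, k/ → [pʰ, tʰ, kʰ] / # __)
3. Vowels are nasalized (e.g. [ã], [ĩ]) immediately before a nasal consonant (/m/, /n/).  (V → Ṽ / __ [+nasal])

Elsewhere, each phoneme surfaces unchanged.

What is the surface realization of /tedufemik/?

/t/ (word-initial): word-initially, so rule 2 applies → [tʰ].
/e/ (between /t/ and /d/): rule 3 targets it, but not before a nasal consonant → unchanged [e].
/d/ (between /e/ and /u/) fails the environment for rule 1, so it stays [d].
/u/ — between /d/ and /f/; rule 3 does not apply here → [u].
/f/ (between /u/ and /e/): no rule targets it → [f].
Rule 3 applies to /e/ (between /f/ and /m/: before a nasal consonant) → [ẽ].
/m/ (between /e/ and /i/): no rule targets it → [m].
/i/ — between /m/ and /k/; rule 3 does not apply here → [i].
/k/ — word-final; rule 2 does not apply here → [k].

[tʰedufẽmik]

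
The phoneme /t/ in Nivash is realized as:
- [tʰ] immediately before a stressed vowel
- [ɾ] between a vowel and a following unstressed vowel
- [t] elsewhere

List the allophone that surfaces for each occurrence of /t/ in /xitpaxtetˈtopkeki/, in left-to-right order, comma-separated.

Occurrence 1 (position 3): no conditioning environment matches → elsewhere allophone [t].
Occurrence 2 (position 7): no conditioning environment matches → elsewhere allophone [t].
Occurrence 3 (position 9): no conditioning environment matches → elsewhere allophone [t].
Occurrence 4 (position 10): immediately before a stressed vowel → [tʰ].

[t], [t], [t], [tʰ]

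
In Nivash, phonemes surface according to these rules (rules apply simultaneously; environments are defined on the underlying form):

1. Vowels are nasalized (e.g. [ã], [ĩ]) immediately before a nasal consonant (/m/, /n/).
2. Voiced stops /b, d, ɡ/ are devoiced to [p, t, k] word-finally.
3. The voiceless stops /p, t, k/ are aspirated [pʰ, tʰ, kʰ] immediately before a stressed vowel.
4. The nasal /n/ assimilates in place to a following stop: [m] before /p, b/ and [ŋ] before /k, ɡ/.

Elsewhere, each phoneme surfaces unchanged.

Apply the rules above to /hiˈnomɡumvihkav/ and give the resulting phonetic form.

/h/ — not in any rule's target class → [h].
/i/ (between /h/ and /n/): before a nasal consonant, so rule 1 applies → [ĩ].
/n/ — between /i/ and /o/; rule 4 does not apply here → [n].
/o/ — between /n/ and /m/, before a nasal consonant — surfaces as [õ] (rule 1).
/m/ (between /o/ and /ɡ/): no rule targets it → [m].
/ɡ/ (between /m/ and /u/): rule 2 targets it, but not word-finally → unchanged [ɡ].
/u/ (between /ɡ/ and /m/) occurs before a nasal consonant → [ũ] by rule 1.
/m/ stays [m].
/v/ stays [v].
/i/ — between /v/ and /h/; rule 1 does not apply here → [i].
/h/ stays [h].
/k/ (between /h/ and /a/) is in the target of rule 3 but the environment (immediately before a stressed vowel) is not met → [k].
/a/ (between /k/ and /v/) is in the target of rule 1 but the environment (before a nasal consonant) is not met → [a].
/v/ stays [v].

[hĩˈnõmɡũmvihkav]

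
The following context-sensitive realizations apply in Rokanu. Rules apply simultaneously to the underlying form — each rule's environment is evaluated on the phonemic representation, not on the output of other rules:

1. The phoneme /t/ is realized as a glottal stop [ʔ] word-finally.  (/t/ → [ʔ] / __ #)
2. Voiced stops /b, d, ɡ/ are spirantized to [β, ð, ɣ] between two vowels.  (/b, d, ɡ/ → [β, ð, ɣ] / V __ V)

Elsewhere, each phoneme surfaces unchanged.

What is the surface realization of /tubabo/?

[tuβaβo]

/t/ — word-initial; rule 1 does not apply here → [t].
/u/ (between /t/ and /b/) is unaffected → [u].
/b/ meets the environment for rule 2 (between two vowels) → [β].
/a/ (between /b/ and /b/): no rule targets it → [a].
/b/ — between /a/ and /o/, between two vowels — surfaces as [β] (rule 2).
/o/ (word-final) is unaffected → [o].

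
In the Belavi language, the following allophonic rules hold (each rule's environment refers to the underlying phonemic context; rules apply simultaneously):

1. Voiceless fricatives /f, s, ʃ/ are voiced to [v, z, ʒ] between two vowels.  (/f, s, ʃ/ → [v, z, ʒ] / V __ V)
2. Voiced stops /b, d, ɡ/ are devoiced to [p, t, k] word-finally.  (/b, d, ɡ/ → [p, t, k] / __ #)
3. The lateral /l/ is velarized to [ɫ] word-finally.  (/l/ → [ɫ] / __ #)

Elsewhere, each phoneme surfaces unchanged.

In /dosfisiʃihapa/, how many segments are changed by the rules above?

Segments that undergo a rule: /s/ → [z] (rule 1); /ʃ/ → [ʒ] (rule 1).
All other segments surface unchanged.

2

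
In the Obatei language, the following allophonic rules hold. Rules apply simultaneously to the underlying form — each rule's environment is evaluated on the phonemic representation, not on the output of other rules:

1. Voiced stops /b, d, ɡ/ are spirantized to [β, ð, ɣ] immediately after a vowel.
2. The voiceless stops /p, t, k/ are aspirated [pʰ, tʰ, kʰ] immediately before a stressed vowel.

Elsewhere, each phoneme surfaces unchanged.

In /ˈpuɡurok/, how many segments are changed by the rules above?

Segments that undergo a rule: /p/ → [pʰ] (rule 2); /ɡ/ → [ɣ] (rule 1).
All other segments surface unchanged.

2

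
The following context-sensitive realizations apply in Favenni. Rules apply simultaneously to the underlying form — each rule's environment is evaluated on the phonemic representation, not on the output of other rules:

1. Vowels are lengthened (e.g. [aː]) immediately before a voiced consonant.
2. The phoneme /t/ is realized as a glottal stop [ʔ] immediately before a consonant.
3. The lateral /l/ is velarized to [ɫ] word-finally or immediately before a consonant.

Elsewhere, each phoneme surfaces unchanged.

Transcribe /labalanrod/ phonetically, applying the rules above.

[laːbaːlaːnroːd]

/l/ (word-initial): rule 3 targets it, but not word-finally or immediately before a consonant → unchanged [l].
/a/ meets the environment for rule 1 (before a voiced consonant) → [aː].
Rule 1 applies to /a/ (between /b/ and /l/: before a voiced consonant) → [aː].
/l/ — between /a/ and /a/; rule 3 does not apply here → [l].
/a/ (between /l/ and /n/): before a voiced consonant, so rule 1 applies → [aː].
/o/ (between /r/ and /d/): before a voiced consonant, so rule 1 applies → [oː].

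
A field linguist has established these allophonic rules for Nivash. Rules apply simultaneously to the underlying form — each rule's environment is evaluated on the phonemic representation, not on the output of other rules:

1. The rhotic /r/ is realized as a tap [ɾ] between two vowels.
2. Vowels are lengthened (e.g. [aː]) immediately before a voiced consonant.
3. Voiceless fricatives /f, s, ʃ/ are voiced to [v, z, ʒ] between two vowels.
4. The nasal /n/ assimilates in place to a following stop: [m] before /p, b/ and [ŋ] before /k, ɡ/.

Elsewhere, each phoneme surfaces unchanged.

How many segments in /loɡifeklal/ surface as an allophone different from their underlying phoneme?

3

Segments that undergo a rule: /o/ → [oː] (rule 2); /f/ → [v] (rule 3); /a/ → [aː] (rule 2).
All other segments surface unchanged.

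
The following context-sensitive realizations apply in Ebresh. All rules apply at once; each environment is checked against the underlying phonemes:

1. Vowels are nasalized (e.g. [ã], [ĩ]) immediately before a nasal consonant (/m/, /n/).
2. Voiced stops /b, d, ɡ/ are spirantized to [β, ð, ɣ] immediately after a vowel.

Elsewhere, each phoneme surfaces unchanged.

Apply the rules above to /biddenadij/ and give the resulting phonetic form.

/b/ (word-initial) fails the environment for rule 2, so it stays [b].
/i/ (between /b/ and /d/) is in the target of rule 1 but the environment (before a nasal consonant) is not met → [i].
/d/ — between /i/ and /d/, immediately after a vowel — surfaces as [ð] (rule 2).
/d/ (between /d/ and /e/) fails the environment for rule 2, so it stays [d].
/e/ meets the environment for rule 1 (before a nasal consonant) → [ẽ].
/n/ (between /e/ and /a/) is unaffected → [n].
/a/ (between /n/ and /d/) is in the target of rule 1 but the environment (before a nasal consonant) is not met → [a].
/d/ (between /a/ and /i/): immediately after a vowel, so rule 2 applies → [ð].
/i/ (between /d/ and /j/) is in the target of rule 1 but the environment (before a nasal consonant) is not met → [i].
/j/ (word-final) is unaffected → [j].

[biðdẽnaðij]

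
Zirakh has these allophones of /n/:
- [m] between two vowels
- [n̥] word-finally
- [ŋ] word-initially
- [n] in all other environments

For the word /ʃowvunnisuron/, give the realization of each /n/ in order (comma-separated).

Occurrence 1 (position 6): no conditioning environment matches → elsewhere allophone [n].
Occurrence 2 (position 7): no conditioning environment matches → elsewhere allophone [n].
Occurrence 3 (position 13): word-finally → [n̥].

[n], [n], [n̥]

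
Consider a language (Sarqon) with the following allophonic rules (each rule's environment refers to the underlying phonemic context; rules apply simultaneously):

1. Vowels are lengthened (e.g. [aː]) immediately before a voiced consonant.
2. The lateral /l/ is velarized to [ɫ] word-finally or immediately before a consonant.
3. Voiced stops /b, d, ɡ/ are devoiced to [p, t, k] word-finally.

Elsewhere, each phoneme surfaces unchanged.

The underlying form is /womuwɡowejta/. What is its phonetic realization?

/w/ (word-initial) is unaffected → [w].
/o/ (between /w/ and /m/): before a voiced consonant, so rule 1 applies → [oː].
/m/ stays [m].
/u/ (between /m/ and /w/) occurs before a voiced consonant → [uː] by rule 1.
/w/ — not in any rule's target class → [w].
/ɡ/ (between /w/ and /o/): rule 3 targets it, but not word-finally → unchanged [ɡ].
/o/ — between /ɡ/ and /w/, before a voiced consonant — surfaces as [oː] (rule 1).
/w/ — not in any rule's target class → [w].
Rule 1 applies to /e/ (between /w/ and /j/: before a voiced consonant) → [eː].
/j/ stays [j].
/t/ — not in any rule's target class → [t].
/a/ (word-final): rule 1 targets it, but not before a voiced consonant → unchanged [a].

[woːmuːwɡoːweːjta]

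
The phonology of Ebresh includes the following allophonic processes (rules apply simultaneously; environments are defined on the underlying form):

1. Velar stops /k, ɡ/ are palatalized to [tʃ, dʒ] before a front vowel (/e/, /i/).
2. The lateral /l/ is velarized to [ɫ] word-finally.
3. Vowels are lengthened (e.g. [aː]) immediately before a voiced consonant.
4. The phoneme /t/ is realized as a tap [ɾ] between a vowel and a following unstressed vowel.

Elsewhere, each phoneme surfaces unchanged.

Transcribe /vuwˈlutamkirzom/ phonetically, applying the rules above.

/v/ stays [v].
/u/ (between /v/ and /w/): before a voiced consonant, so rule 3 applies → [uː].
/w/ stays [w].
/l/ — between /w/ and /u/; rule 2 does not apply here → [l].
/u/ (between /l/ and /t/): rule 3 targets it, but not before a voiced consonant → unchanged [u].
Rule 4 applies to /t/ (between /u/ and /a/: between a vowel and a following unstressed vowel) → [ɾ].
/a/ meets the environment for rule 3 (before a voiced consonant) → [aː].
/m/ (between /a/ and /k/) is unaffected → [m].
/k/ — between /m/ and /i/, before a front vowel — surfaces as [tʃ] (rule 1).
/i/ — between /k/ and /r/, before a voiced consonant — surfaces as [iː] (rule 3).
/r/ (between /i/ and /z/) is unaffected → [r].
/z/ (between /r/ and /o/) is unaffected → [z].
/o/ (between /z/ and /m/): before a voiced consonant, so rule 3 applies → [oː].
/m/ — not in any rule's target class → [m].

[vuːwˈluɾaːmtʃiːrzoːm]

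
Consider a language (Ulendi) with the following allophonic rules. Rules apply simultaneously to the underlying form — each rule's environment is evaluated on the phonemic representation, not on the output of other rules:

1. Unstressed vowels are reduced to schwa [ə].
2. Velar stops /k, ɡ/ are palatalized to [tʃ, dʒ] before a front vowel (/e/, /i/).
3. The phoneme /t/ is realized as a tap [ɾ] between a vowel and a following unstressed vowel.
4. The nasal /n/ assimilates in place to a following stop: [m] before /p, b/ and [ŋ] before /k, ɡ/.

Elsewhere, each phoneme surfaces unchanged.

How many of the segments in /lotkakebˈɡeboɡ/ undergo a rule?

Segments that undergo a rule: /o/ → [ə] (rule 1); /a/ → [ə] (rule 1); /k/ → [tʃ] (rule 2); /e/ → [ə] (rule 1); /ɡ/ → [dʒ] (rule 2); /o/ → [ə] (rule 1).
All other segments surface unchanged.

6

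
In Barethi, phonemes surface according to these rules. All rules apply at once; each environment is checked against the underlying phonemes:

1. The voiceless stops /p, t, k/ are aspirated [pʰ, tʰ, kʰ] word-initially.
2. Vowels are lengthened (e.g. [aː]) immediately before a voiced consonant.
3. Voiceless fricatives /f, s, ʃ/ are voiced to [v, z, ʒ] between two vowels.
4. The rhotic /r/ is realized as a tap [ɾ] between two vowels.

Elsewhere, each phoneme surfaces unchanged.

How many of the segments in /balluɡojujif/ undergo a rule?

4

Segments that undergo a rule: /a/ → [aː] (rule 2); /u/ → [uː] (rule 2); /o/ → [oː] (rule 2); /u/ → [uː] (rule 2).
All other segments surface unchanged.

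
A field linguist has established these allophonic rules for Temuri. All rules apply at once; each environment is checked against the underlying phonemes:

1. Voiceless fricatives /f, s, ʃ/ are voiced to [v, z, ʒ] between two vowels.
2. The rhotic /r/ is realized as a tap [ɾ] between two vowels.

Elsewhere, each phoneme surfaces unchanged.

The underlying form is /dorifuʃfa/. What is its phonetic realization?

[doɾivuʃfa]

/d/ stays [d].
/o/ — not in any rule's target class → [o].
/r/ (between /o/ and /i/) occurs between two vowels → [ɾ] by rule 2.
/i/ (between /r/ and /f/) is unaffected → [i].
/f/ (between /i/ and /u/): between two vowels, so rule 1 applies → [v].
/u/ stays [u].
/ʃ/ — between /u/ and /f/; rule 1 does not apply here → [ʃ].
/f/ — between /ʃ/ and /a/; rule 1 does not apply here → [f].
/a/ (word-final) is unaffected → [a].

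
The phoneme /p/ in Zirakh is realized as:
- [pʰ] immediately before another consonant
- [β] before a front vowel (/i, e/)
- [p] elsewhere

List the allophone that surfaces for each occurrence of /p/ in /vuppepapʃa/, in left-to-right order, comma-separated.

Occurrence 1 (position 3): immediately before another consonant → [pʰ].
Occurrence 2 (position 4): before a front vowel (/i, e/) → [β].
Occurrence 3 (position 6): no conditioning environment matches → elsewhere allophone [p].
Occurrence 4 (position 8): immediately before another consonant → [pʰ].

[pʰ], [β], [p], [pʰ]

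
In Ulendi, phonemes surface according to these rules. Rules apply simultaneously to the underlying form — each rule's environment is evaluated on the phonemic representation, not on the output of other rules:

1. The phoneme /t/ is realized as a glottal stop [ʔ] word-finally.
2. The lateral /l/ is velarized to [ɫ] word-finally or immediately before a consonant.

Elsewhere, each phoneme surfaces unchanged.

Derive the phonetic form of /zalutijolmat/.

/z/ — not in any rule's target class → [z].
/a/ stays [a].
/l/ — between /a/ and /u/; rule 2 does not apply here → [l].
/u/ (between /l/ and /t/): no rule targets it → [u].
/t/ (between /u/ and /i/): rule 1 targets it, but not word-finally → unchanged [t].
/i/ (between /t/ and /j/): no rule targets it → [i].
/j/ — not in any rule's target class → [j].
/o/ (between /j/ and /l/): no rule targets it → [o].
/l/ meets the environment for rule 2 (word-finally or immediately before a consonant) → [ɫ].
/m/ — not in any rule's target class → [m].
/a/ stays [a].
/t/ — word-final, word-finally — surfaces as [ʔ] (rule 1).

[zalutijoɫmaʔ]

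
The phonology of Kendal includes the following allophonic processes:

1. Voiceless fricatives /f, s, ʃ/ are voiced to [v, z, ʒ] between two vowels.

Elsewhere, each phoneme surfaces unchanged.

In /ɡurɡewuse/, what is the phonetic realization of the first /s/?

[z]

/s/ (between /u/ and /e/) occurs between two vowels → [z] by rule 1.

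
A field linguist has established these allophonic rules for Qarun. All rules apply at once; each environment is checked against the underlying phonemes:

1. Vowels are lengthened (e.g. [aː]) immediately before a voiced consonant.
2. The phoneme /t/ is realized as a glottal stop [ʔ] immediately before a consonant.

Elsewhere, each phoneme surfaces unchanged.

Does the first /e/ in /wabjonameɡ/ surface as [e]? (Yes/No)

No

/e/ (between /m/ and /ɡ/) occurs before a voiced consonant → [eː] by rule 1.
The actual realization is [eː], not [e].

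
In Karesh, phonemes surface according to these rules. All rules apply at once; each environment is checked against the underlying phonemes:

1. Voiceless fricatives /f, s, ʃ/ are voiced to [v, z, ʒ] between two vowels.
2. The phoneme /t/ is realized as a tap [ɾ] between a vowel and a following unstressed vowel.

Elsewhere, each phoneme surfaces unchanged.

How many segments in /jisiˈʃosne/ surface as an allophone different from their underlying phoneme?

Segments that undergo a rule: /s/ → [z] (rule 1); /ʃ/ → [ʒ] (rule 1).
All other segments surface unchanged.

2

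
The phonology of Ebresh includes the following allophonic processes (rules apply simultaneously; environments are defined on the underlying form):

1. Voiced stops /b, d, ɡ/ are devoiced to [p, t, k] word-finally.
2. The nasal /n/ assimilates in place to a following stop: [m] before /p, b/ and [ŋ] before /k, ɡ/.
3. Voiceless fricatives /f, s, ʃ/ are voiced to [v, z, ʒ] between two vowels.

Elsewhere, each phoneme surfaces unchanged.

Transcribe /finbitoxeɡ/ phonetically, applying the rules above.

/f/ — word-initial; rule 3 does not apply here → [f].
/i/ stays [i].
/n/ meets the environment for rule 2 (before a labial or velar stop) → [m].
/b/ (between /n/ and /i/) fails the environment for rule 1, so it stays [b].
/i/ stays [i].
/t/ (between /i/ and /o/) is unaffected → [t].
/o/ — not in any rule's target class → [o].
/x/ (between /o/ and /e/) is unaffected → [x].
/e/ stays [e].
/ɡ/ — word-final, word-finally — surfaces as [k] (rule 1).

[fimbitoxek]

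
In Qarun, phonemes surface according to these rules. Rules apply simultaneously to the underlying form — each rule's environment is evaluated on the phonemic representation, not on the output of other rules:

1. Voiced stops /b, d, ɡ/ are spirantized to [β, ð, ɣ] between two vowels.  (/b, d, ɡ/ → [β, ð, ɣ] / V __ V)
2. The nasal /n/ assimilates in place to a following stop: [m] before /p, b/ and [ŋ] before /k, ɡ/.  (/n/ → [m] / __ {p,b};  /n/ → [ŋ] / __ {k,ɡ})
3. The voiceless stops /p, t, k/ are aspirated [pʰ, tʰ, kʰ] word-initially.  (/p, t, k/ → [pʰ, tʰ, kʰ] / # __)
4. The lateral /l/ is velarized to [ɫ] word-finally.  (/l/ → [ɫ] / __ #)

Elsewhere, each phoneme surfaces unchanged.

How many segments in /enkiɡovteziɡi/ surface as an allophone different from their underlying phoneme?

Segments that undergo a rule: /n/ → [ŋ] (rule 2); /ɡ/ → [ɣ] (rule 1); /ɡ/ → [ɣ] (rule 1).
All other segments surface unchanged.

3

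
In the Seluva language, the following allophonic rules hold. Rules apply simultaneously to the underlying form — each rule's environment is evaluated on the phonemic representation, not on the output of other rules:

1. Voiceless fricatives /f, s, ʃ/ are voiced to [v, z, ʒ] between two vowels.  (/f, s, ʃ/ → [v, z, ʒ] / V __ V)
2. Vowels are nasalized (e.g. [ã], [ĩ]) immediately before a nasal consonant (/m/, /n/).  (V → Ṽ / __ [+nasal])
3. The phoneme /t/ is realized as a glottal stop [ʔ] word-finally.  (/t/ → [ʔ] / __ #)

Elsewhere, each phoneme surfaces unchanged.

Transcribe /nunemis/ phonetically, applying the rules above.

[nũnẽmis]

/n/ stays [n].
/u/ — between /n/ and /n/, before a nasal consonant — surfaces as [ũ] (rule 2).
/n/ stays [n].
/e/ — between /n/ and /m/, before a nasal consonant — surfaces as [ẽ] (rule 2).
/m/ (between /e/ and /i/) is unaffected → [m].
/i/ (between /m/ and /s/) fails the environment for rule 2, so it stays [i].
/s/ — word-final; rule 1 does not apply here → [s].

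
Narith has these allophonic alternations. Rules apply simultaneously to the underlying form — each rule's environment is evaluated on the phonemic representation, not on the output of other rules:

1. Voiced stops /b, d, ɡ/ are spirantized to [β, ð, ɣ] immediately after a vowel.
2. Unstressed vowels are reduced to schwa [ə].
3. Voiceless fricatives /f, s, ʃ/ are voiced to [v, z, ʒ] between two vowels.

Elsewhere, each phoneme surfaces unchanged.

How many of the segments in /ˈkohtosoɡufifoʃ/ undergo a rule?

9

Segments that undergo a rule: /o/ → [ə] (rule 2); /s/ → [z] (rule 3); /o/ → [ə] (rule 2); /ɡ/ → [ɣ] (rule 1); /u/ → [ə] (rule 2); /f/ → [v] (rule 3); /i/ → [ə] (rule 2); /f/ → [v] (rule 3); /o/ → [ə] (rule 2).
All other segments surface unchanged.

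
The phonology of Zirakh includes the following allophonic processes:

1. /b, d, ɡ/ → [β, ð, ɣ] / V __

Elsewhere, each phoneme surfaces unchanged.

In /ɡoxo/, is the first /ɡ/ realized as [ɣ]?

/ɡ/ — word-initial; rule 1 does not apply here → [ɡ].
The actual realization is [ɡ], not [ɣ].

No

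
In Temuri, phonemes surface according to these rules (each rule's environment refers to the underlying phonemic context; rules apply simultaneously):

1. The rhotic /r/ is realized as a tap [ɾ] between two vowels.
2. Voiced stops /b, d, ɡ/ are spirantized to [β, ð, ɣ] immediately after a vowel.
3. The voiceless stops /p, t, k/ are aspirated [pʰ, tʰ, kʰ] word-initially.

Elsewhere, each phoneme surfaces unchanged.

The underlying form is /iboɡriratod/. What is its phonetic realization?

[iβoɣriɾatoð]

/i/ (word-initial): no rule targets it → [i].
/b/ (between /i/ and /o/): immediately after a vowel, so rule 2 applies → [β].
/o/ — not in any rule's target class → [o].
/ɡ/ (between /o/ and /r/) occurs immediately after a vowel → [ɣ] by rule 2.
/r/ (between /ɡ/ and /i/): rule 1 targets it, but not between two vowels → unchanged [r].
/i/ stays [i].
/r/ (between /i/ and /a/): between two vowels, so rule 1 applies → [ɾ].
/a/ (between /r/ and /t/) is unaffected → [a].
/t/ (between /a/ and /o/) is in the target of rule 3 but the environment (word-initially) is not met → [t].
/o/ — not in any rule's target class → [o].
/d/ — word-final, immediately after a vowel — surfaces as [ð] (rule 2).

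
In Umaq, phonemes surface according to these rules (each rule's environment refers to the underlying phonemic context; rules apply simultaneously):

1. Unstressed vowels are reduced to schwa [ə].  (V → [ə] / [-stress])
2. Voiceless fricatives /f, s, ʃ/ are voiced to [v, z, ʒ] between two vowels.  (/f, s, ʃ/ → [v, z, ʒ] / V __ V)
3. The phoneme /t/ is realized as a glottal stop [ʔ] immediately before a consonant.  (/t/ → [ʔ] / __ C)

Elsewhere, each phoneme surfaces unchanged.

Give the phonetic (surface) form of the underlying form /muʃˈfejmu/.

[məʃˈfejmə]

/m/ stays [m].
/u/ meets the environment for rule 1 (in an unstressed syllable) → [ə].
/ʃ/ — between /u/ and /f/; rule 2 does not apply here → [ʃ].
/f/ (between /ʃ/ and /e/): rule 2 targets it, but not between two vowels → unchanged [f].
/e/ — between /f/ and /j/; rule 1 does not apply here → [e].
/j/ (between /e/ and /m/) is unaffected → [j].
/m/ (between /j/ and /u/): no rule targets it → [m].
/u/ (word-final) occurs in an unstressed syllable → [ə] by rule 1.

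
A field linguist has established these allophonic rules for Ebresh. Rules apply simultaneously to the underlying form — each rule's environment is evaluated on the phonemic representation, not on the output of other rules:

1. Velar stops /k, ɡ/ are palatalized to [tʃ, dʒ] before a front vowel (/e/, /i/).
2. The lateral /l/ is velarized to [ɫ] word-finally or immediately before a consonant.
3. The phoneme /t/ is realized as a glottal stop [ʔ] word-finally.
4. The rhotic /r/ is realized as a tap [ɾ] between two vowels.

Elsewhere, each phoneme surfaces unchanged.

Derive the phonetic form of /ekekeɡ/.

[etʃetʃeɡ]

/e/ stays [e].
/k/ — between /e/ and /e/, before a front vowel — surfaces as [tʃ] (rule 1).
/e/ (between /k/ and /k/): no rule targets it → [e].
/k/ (between /e/ and /e/): before a front vowel, so rule 1 applies → [tʃ].
/e/ — not in any rule's target class → [e].
/ɡ/ (word-final) fails the environment for rule 1, so it stays [ɡ].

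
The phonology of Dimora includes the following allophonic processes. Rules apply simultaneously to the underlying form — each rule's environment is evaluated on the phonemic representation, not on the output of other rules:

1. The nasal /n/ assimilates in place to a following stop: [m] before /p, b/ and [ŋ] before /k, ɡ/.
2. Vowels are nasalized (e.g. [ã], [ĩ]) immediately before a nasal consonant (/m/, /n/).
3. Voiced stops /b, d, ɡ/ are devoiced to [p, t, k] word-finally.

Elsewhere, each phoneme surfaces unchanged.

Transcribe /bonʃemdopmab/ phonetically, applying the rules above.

[bõnʃẽmdopmap]

/b/ (word-initial): rule 3 targets it, but not word-finally → unchanged [b].
Rule 2 applies to /o/ (between /b/ and /n/: before a nasal consonant) → [õ].
/n/ (between /o/ and /ʃ/) is in the target of rule 1 but the environment (before a labial or velar stop) is not met → [n].
/ʃ/ stays [ʃ].
/e/ meets the environment for rule 2 (before a nasal consonant) → [ẽ].
/m/ stays [m].
/d/ (between /m/ and /o/) is in the target of rule 3 but the environment (word-finally) is not met → [d].
/o/ (between /d/ and /p/): rule 2 targets it, but not before a nasal consonant → unchanged [o].
/p/ stays [p].
/m/ (between /p/ and /a/) is unaffected → [m].
/a/ — between /m/ and /b/; rule 2 does not apply here → [a].
/b/ — word-final, word-finally — surfaces as [p] (rule 3).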